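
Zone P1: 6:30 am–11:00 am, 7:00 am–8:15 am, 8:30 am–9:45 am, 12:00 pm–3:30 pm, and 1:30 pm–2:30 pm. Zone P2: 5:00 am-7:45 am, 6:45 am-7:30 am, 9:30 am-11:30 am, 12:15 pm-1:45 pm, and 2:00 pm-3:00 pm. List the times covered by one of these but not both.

5:00 am–6:30 am, 7:45 am–9:30 am, 11:00 am–11:30 am, 12:00 pm–12:15 pm, 1:45 pm–2:00 pm, 3:00 pm–3:30 pm

Merge the first list: 6:30 am–11:00 am, 12:00 pm–3:30 pm.
Merge the second list: 5:00 am–7:45 am, 9:30 am–11:30 am, 12:15 pm–1:45 pm, 2:00 pm–3:00 pm.
A \ B = 7:45 am–9:30 am, 12:00 pm–12:15 pm, 1:45 pm–2:00 pm, 3:00 pm–3:30 pm.
B \ A = 5:00 am–6:30 am, 11:00 am–11:30 am.
Union of the two gives the symmetric difference.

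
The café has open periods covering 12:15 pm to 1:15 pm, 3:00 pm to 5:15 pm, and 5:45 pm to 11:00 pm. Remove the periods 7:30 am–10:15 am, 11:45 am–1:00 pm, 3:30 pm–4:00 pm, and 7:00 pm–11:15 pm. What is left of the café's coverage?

12:15 pm-1:15 pm \ B = 1:00 pm-1:15 pm.
3:00 pm-5:15 pm \ B = 3:00 pm-3:30 pm, 4:00 pm-5:15 pm.
5:45 pm-11:00 pm \ B = 5:45 pm-7:00 pm.

1:00 pm-1:15 pm, 3:00 pm-3:30 pm, 4:00 pm-5:15 pm, 5:45 pm-7:00 pm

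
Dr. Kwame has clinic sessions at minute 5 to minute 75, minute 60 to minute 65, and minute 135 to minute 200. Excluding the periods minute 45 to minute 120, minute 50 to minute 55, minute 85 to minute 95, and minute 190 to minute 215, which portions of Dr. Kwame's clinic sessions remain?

minute 5 to minute 45, minute 135 to minute 190

First set merges to minute 5 to minute 75, minute 135 to minute 200.
Second set merges to minute 45 to minute 120, minute 190 to minute 215.
minute 5 to minute 75 \ B = minute 5 to minute 45.
minute 135 to minute 200 \ B = minute 135 to minute 190.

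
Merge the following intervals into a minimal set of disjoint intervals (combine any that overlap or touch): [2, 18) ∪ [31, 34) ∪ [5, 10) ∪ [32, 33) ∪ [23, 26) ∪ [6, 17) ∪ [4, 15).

[2, 18) ∪ [23, 26) ∪ [31, 34)

Sort by start: [2, 18), [4, 15), [5, 10), [6, 17), [23, 26), [31, 34), [32, 33).
[4, 15) overlaps/touches [2, 18) → extend to [2, 18).
[5, 10) overlaps/touches [2, 18) → extend to [2, 18).
[6, 17) overlaps/touches [2, 18) → extend to [2, 18).
[23, 26) is disjoint → start new block.
[31, 34) is disjoint → start new block.
[32, 33) overlaps/touches [31, 34) → extend to [31, 34).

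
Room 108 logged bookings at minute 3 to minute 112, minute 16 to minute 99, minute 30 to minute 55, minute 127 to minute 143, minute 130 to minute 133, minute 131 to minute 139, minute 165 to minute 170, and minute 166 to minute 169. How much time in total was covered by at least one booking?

130 minutes

Merged: minute 3 to minute 112, minute 127 to minute 143, minute 165 to minute 170.
Lengths: 109 minutes + 16 minutes + 5 minutes = 130 minutes.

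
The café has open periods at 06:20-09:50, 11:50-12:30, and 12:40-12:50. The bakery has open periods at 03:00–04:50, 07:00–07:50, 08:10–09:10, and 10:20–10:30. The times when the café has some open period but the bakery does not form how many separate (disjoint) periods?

5

A \ B = 06:20–07:00, 07:50–08:10, 09:10–09:50, 11:50–12:30, 12:40–12:50.
That is 5 disjoint pieces.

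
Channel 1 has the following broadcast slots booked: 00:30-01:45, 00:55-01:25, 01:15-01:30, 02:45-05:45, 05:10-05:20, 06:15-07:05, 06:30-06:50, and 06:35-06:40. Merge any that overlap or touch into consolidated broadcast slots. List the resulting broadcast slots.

00:55-01:25 overlaps/touches 00:30-01:45 → extend to 00:30-01:45.
01:15-01:30 overlaps/touches 00:30-01:45 → extend to 00:30-01:45.
02:45-05:45 is disjoint → start new block.
05:10-05:20 overlaps/touches 02:45-05:45 → extend to 02:45-05:45.
06:15-07:05 is disjoint → start new block.
06:30-06:50 overlaps/touches 06:15-07:05 → extend to 06:15-07:05.
06:35-06:40 overlaps/touches 06:15-07:05 → extend to 06:15-07:05.

00:30-01:45, 02:45-05:45, 06:15-07:05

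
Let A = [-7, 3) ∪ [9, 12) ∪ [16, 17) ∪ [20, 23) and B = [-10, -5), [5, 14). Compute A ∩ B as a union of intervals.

[-7, -5) ∪ [9, 12)

[-7, 3) ∩ B → [-7, -5).
[9, 12) ∩ B → [9, 12).
[16, 17) meets no B interval.
[20, 23) meets no B interval.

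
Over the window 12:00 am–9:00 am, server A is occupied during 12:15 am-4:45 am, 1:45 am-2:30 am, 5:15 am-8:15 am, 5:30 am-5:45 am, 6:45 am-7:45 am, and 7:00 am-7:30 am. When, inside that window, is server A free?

12:00 am–12:15 am, 4:45 am–5:15 am, 8:15 am–9:00 am

The merged coverage is 12:15 am–4:45 am, 5:15 am–8:15 am.
Gaps within 12:00 am–9:00 am: 12:00 am–12:15 am, 4:45 am–5:15 am, 8:15 am–9:00 am.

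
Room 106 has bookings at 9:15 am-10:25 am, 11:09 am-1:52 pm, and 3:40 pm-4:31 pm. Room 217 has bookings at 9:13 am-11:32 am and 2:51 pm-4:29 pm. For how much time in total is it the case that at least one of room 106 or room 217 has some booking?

6 h 19 min

A ∪ B = 9:13 am–1:52 pm, 2:51 pm–4:31 pm.
Total: 4 h 39 min + 1 h 40 min = 6 h 19 min.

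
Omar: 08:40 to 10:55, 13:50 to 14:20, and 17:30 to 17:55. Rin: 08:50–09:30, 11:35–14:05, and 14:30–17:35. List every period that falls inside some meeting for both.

08:50-09:30, 13:50-14:05, 17:30-17:35

08:40-10:55 meets the second set on 08:50-09:30.
13:50-14:20 meets the second set on 13:50-14:05.
17:30-17:55 meets the second set on 17:30-17:35.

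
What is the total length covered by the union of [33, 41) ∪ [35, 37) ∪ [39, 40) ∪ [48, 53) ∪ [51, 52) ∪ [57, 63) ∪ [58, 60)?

19

Merged: [33, 41), [48, 53), [57, 63).
Lengths: 8 + 5 + 6 = 19.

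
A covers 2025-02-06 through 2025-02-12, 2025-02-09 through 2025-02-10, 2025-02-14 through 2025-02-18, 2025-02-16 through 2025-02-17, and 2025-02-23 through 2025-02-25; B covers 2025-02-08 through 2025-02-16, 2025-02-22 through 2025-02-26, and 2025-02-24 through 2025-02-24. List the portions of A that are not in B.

A, merged: 2025-02-06 through 2025-02-12, 2025-02-14 through 2025-02-18, 2025-02-23 through 2025-02-25.
B, merged: 2025-02-08 through 2025-02-16, 2025-02-22 through 2025-02-26.
2025-02-06 through 2025-02-12 minus B → 2025-02-06 through 2025-02-07.
2025-02-14 through 2025-02-18 minus B → 2025-02-17 through 2025-02-18.
2025-02-23 through 2025-02-25: fully covered by B → removed.

2025-02-06 through 2025-02-07, 2025-02-17 through 2025-02-18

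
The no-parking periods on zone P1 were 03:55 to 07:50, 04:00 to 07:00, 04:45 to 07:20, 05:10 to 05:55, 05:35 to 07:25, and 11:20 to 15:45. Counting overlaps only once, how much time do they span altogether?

8 h 20 min

Merged: 03:55-07:50, 11:20-15:45.
Lengths: 3 h 55 min + 4 h 25 min = 8 h 20 min.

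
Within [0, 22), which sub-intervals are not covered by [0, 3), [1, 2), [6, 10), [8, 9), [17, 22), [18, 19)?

After merging, the occupied span is [0, 3), [6, 10), [17, 22).
Uncovered inside [0, 22): [3, 6), [10, 17).

[3, 6) ∪ [10, 17)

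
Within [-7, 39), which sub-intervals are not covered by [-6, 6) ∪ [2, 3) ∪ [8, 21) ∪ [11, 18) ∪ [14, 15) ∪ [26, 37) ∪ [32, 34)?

The merged coverage is [-6, 6), [8, 21), [26, 37).
Complement within [-7, 39): [-7, -6), [6, 8), [21, 26), [37, 39).

[-7, -6) ∪ [6, 8) ∪ [21, 26) ∪ [37, 39)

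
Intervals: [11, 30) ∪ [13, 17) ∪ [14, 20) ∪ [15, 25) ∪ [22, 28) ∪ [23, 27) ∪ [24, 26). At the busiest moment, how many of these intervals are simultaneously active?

5

At 24, 5 of the intervals are simultaneously active.
No point has more.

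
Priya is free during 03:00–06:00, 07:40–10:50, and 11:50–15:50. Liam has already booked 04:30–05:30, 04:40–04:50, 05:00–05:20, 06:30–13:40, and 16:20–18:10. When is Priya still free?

03:00-04:30, 05:30-06:00, 13:40-15:50

Second set merges to 04:30-05:30, 06:30-13:40, 16:20-18:10.
03:00-06:00 \ B = 03:00-04:30, 05:30-06:00.
07:40-10:50: entirely removed.
11:50-15:50 \ B = 13:40-15:50.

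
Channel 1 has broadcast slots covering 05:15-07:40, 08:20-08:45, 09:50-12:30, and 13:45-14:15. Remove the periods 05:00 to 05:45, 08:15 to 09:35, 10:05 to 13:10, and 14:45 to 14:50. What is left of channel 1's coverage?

05:15-07:40 minus B → 05:45-07:40.
08:20-08:45: fully covered by B → removed.
09:50-12:30 minus B → 09:50-10:05.
13:45-14:15: no B overlap → unchanged.

05:45-07:40, 09:50-10:05, 13:45-14:15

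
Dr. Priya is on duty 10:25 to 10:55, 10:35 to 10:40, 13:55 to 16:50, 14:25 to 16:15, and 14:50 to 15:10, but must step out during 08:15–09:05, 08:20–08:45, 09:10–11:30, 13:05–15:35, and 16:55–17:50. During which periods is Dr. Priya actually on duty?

A, merged: 10:25–10:55, 13:55–16:50.
B, merged: 08:15–09:05, 09:10–11:30, 13:05–15:35, 16:55–17:50.
10:25–10:55: entirely removed.
13:55–16:50 \ B = 15:35–16:50.

15:35–16:50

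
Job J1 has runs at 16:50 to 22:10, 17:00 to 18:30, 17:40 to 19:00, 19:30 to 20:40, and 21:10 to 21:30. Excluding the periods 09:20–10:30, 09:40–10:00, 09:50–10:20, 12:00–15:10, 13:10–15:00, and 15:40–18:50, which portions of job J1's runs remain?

A, merged: 16:50–22:10.
B, merged: 09:20–10:30, 12:00–15:10, 15:40–18:50.
16:50–22:10 \ B = 18:50–22:10.

18:50–22:10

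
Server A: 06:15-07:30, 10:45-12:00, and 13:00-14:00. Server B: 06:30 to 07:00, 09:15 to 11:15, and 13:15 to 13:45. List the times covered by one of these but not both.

A but not B: 06:15–06:30, 07:00–07:30, 11:15–12:00, 13:00–13:15, 13:45–14:00.
B but not A: 09:15–10:45.
Combining gives A △ B.

06:15–06:30, 07:00–07:30, 09:15–10:45, 11:15–12:00, 13:00–13:15, 13:45–14:00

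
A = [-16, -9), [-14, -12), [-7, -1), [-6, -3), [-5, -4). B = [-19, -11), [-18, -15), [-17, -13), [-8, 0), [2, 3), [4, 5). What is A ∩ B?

First set merges to [-16, -9), [-7, -1).
Second set merges to [-19, -11), [-8, 0), [2, 3), [4, 5).
[-16, -9) meets the second set on [-16, -11).
[-7, -1) meets the second set on [-7, -1).

[-16, -11) ∪ [-7, -1)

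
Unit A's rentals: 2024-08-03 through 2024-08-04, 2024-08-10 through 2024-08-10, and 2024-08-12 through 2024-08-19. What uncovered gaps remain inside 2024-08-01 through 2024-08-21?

2024-08-01 through 2024-08-02, 2024-08-05 through 2024-08-09, 2024-08-11 through 2024-08-11, 2024-08-20 through 2024-08-21

After merging, the occupied span is 2024-08-03 through 2024-08-04, 2024-08-10 through 2024-08-10, 2024-08-12 through 2024-08-19.
Gaps within 2024-08-01 through 2024-08-21: 2024-08-01 through 2024-08-02, 2024-08-05 through 2024-08-09, 2024-08-11 through 2024-08-11, 2024-08-20 through 2024-08-21.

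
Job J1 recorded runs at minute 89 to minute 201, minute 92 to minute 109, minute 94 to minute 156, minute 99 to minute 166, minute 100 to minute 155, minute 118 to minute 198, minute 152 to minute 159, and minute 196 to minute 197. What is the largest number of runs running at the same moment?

6

Sweep endpoints in order; track running count of active intervals.
Peak of 6 reached at minute 152.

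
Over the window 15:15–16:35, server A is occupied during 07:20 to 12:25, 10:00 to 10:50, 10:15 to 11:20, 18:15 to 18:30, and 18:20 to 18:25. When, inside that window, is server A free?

After merging, the occupied span is 07:20–12:25, 18:15–18:30.
Complement within 15:15–16:35: 15:15–16:35.

15:15–16:35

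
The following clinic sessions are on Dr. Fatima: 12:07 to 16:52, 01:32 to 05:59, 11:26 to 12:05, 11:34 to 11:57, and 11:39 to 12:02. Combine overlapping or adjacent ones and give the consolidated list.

Sort by start: 01:32–05:59, 11:26–12:05, 11:34–11:57, 11:39–12:02, 12:07–16:52.
11:26–12:05 is disjoint → start new block.
11:34–11:57 overlaps/touches 11:26–12:05 → extend to 11:26–12:05.
11:39–12:02 overlaps/touches 11:26–12:05 → extend to 11:26–12:05.
12:07–16:52 is disjoint → start new block.

01:32–05:59, 11:26–12:05, 12:07–16:52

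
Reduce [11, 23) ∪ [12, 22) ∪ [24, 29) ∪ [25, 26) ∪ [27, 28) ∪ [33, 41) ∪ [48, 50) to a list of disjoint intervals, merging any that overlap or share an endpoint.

[12, 22) overlaps/touches [11, 23) → extend to [11, 23).
[24, 29) is disjoint → start new block.
[25, 26) overlaps/touches [24, 29) → extend to [24, 29).
[27, 28) overlaps/touches [24, 29) → extend to [24, 29).
[33, 41) is disjoint → start new block.
[48, 50) is disjoint → start new block.

[11, 23) ∪ [24, 29) ∪ [33, 41) ∪ [48, 50)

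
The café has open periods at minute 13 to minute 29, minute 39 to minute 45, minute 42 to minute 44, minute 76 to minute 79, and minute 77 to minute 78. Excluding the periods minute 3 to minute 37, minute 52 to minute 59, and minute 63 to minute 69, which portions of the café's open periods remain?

minute 39 to minute 45, minute 76 to minute 79

A, merged: minute 13 to minute 29, minute 39 to minute 45, minute 76 to minute 79.
minute 13 to minute 29: fully covered by B → removed.
minute 39 to minute 45: no B overlap → unchanged.
minute 76 to minute 79: no B overlap → unchanged.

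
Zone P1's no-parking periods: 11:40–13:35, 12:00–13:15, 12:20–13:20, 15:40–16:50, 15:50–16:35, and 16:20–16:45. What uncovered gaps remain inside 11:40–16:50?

13:35-15:40

The merged coverage is 11:40-13:35, 15:40-16:50.
Complement within 11:40-16:50: 13:35-15:40.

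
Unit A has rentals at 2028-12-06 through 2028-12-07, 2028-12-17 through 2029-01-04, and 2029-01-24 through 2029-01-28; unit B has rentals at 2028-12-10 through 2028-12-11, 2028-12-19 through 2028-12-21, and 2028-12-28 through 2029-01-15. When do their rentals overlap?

2028-12-19 through 2028-12-21, 2028-12-28 through 2029-01-04

2028-12-06 through 2028-12-07 meets no B interval.
2028-12-17 through 2029-01-04 ∩ B → 2028-12-19 through 2028-12-21, 2028-12-28 through 2029-01-04.
2029-01-24 through 2029-01-28 meets no B interval.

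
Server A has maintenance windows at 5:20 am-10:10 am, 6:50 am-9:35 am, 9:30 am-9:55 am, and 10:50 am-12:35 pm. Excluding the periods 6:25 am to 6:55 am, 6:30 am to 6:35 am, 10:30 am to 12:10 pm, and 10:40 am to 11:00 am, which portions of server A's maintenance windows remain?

Merge the first list: 5:20 am–10:10 am, 10:50 am–12:35 pm.
Merge the second list: 6:25 am–6:55 am, 10:30 am–12:10 pm.
5:20 am–10:10 am minus B → 5:20 am–6:25 am, 6:55 am–10:10 am.
10:50 am–12:35 pm minus B → 12:10 pm–12:35 pm.

5:20 am–6:25 am, 6:55 am–10:10 am, 12:10 pm–12:35 pm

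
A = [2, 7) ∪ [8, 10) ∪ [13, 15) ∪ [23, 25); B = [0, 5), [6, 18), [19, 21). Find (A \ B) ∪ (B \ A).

Only in the first: [5, 6), [23, 25).
Only in the second: [0, 2), [7, 8), [10, 13), [15, 18), [19, 21).
Together these are the periods covered by exactly one.

[0, 2) ∪ [5, 6) ∪ [7, 8) ∪ [10, 13) ∪ [15, 18) ∪ [19, 21) ∪ [23, 25)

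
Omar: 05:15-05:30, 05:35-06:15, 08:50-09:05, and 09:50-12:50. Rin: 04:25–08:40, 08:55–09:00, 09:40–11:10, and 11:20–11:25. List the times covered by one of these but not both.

04:25–05:15, 05:30–05:35, 06:15–08:40, 08:50–08:55, 09:00–09:05, 09:40–09:50, 11:10–11:20, 11:25–12:50

A \ B = 08:50–08:55, 09:00–09:05, 11:10–11:20, 11:25–12:50.
B \ A = 04:25–05:15, 05:30–05:35, 06:15–08:40, 09:40–09:50.
Union of the two gives the symmetric difference.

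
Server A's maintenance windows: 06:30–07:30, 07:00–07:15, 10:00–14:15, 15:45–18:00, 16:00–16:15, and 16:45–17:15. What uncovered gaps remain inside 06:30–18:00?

07:30-10:00, 14:15-15:45

Covered (merged): 06:30-07:30, 10:00-14:15, 15:45-18:00.
Gaps within 06:30-18:00: 07:30-10:00, 14:15-15:45.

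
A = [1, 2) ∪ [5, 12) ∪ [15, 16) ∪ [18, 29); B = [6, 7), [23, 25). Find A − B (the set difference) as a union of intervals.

[1, 2) is untouched.
[5, 12) with B removed leaves [5, 6), [7, 12).
[15, 16) is untouched.
[18, 29) with B removed leaves [18, 23), [25, 29).

[1, 2) ∪ [5, 6) ∪ [7, 12) ∪ [15, 16) ∪ [18, 23) ∪ [25, 29)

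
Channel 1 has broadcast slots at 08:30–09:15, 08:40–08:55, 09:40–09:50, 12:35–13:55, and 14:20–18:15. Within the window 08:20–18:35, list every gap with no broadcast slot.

08:20–08:30, 09:15–09:40, 09:50–12:35, 13:55–14:20, 18:15–18:35

The merged coverage is 08:30–09:15, 09:40–09:50, 12:35–13:55, 14:20–18:15.
Complement within 08:20–18:35: 08:20–08:30, 09:15–09:40, 09:50–12:35, 13:55–14:20, 18:15–18:35.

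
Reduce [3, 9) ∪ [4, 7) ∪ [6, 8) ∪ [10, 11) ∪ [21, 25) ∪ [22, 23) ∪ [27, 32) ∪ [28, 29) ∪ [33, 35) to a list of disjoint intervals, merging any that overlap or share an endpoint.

[3, 9) ∪ [10, 11) ∪ [21, 25) ∪ [27, 32) ∪ [33, 35)

[4, 7) overlaps/touches [3, 9) → extend to [3, 9).
[6, 8) overlaps/touches [3, 9) → extend to [3, 9).
[10, 11) is disjoint → start new block.
[21, 25) is disjoint → start new block.
[22, 23) overlaps/touches [21, 25) → extend to [21, 25).
[27, 32) is disjoint → start new block.
[28, 29) overlaps/touches [27, 32) → extend to [27, 32).
[33, 35) is disjoint → start new block.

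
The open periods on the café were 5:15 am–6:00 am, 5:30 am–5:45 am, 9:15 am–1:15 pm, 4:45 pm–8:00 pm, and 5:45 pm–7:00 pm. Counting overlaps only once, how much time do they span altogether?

Merged: 5:15 am–6:00 am, 9:15 am–1:15 pm, 4:45 pm–8:00 pm.
Lengths: 45 min + 4 h + 3 h 15 min = 8 h.

8 h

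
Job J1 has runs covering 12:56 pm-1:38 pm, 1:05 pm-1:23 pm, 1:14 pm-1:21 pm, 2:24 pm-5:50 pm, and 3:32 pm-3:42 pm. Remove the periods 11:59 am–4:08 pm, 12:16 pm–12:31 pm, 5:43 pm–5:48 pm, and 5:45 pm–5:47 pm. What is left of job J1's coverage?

4:08 pm-5:43 pm, 5:48 pm-5:50 pm

A, merged: 12:56 pm-1:38 pm, 2:24 pm-5:50 pm.
B, merged: 11:59 am-4:08 pm, 5:43 pm-5:48 pm.
12:56 pm-1:38 pm: fully covered by B → removed.
2:24 pm-5:50 pm minus B → 4:08 pm-5:43 pm, 5:48 pm-5:50 pm.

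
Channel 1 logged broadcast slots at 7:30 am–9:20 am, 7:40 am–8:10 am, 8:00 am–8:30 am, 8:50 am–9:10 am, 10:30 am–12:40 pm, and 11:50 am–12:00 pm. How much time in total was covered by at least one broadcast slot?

4 h

Merged: 7:30 am-9:20 am, 10:30 am-12:40 pm.
Lengths: 1 h 50 min + 2 h 10 min = 4 h.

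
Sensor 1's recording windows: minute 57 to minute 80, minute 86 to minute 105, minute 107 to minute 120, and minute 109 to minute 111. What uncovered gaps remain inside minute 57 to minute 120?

minute 80 to minute 86, minute 105 to minute 107

Covered (merged): minute 57 to minute 80, minute 86 to minute 105, minute 107 to minute 120.
Complement within minute 57 to minute 120: minute 80 to minute 86, minute 105 to minute 107.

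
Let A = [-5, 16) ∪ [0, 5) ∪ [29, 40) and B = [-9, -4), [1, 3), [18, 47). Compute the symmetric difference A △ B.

First set merges to [-5, 16), [29, 40).
A but not B: [-4, 1), [3, 16).
B but not A: [-9, -5), [18, 29), [40, 47).
Combining gives A △ B.

[-9, -5) ∪ [-4, 1) ∪ [3, 16) ∪ [18, 29) ∪ [40, 47)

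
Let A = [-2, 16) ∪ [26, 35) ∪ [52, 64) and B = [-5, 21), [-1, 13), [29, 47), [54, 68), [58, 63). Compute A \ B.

[26, 29) ∪ [52, 54)

Merge the second list: [-5, 21), [29, 47), [54, 68).
[-2, 16) lies entirely inside B → drops out.
[26, 35) with B removed leaves [26, 29).
[52, 64) with B removed leaves [52, 54).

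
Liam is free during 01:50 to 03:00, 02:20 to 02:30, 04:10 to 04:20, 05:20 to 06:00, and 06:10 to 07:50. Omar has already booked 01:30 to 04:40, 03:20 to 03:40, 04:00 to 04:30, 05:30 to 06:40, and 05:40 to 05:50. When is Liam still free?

05:20–05:30, 06:40–07:50

A, merged: 01:50–03:00, 04:10–04:20, 05:20–06:00, 06:10–07:50.
B, merged: 01:30–04:40, 05:30–06:40.
01:50–03:00 lies entirely inside B → drops out.
04:10–04:20 lies entirely inside B → drops out.
05:20–06:00 with B removed leaves 05:20–05:30.
06:10–07:50 with B removed leaves 06:40–07:50.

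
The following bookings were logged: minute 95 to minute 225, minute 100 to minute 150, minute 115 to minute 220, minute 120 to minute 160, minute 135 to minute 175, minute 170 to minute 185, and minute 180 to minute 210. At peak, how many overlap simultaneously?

5

Sweep endpoints in order; track running count of active intervals.
Peak of 5 reached at minute 135.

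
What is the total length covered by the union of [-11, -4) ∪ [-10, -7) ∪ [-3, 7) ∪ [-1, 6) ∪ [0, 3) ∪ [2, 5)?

17

Merged: [-11, -4), [-3, 7).
Lengths: 7 + 10 = 17.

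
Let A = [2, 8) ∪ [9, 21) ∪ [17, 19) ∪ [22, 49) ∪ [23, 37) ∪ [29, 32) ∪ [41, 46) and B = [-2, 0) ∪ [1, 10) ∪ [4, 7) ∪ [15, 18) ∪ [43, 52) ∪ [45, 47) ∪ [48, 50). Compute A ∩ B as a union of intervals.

First set merges to [2, 8), [9, 21), [22, 49).
Second set merges to [-2, 0), [1, 10), [15, 18), [43, 52).
[2, 8) meets the second set on [2, 8).
[9, 21) meets the second set on [9, 10), [15, 18).
[22, 49) meets the second set on [43, 49).

[2, 8) ∪ [9, 10) ∪ [15, 18) ∪ [43, 49)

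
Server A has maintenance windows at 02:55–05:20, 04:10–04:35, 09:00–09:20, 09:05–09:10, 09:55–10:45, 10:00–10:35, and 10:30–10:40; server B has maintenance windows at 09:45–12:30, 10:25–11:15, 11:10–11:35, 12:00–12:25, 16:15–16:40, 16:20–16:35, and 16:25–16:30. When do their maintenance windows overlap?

09:55-10:45

A, merged: 02:55-05:20, 09:00-09:20, 09:55-10:45.
B, merged: 09:45-12:30, 16:15-16:40.
02:55-05:20 meets no B interval.
09:00-09:20 meets no B interval.
09:55-10:45 ∩ B → 09:55-10:45.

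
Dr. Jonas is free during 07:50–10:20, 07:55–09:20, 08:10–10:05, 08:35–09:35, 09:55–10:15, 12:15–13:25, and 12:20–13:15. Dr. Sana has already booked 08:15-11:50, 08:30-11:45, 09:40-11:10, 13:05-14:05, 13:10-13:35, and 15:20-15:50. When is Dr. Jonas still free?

Merge the first list: 07:50–10:20, 12:15–13:25.
Merge the second list: 08:15–11:50, 13:05–14:05, 15:20–15:50.
07:50–10:20 minus B → 07:50–08:15.
12:15–13:25 minus B → 12:15–13:05.

07:50–08:15, 12:15–13:05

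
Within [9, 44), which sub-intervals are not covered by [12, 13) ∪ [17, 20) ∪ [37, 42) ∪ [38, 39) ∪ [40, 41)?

Covered (merged): [12, 13), [17, 20), [37, 42).
Gaps within [9, 44): [9, 12), [13, 17), [20, 37), [42, 44).

[9, 12) ∪ [13, 17) ∪ [20, 37) ∪ [42, 44)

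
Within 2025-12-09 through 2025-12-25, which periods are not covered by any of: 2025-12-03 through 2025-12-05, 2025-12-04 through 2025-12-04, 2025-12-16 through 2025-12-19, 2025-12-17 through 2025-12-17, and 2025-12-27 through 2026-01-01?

After merging, the occupied span is 2025-12-03 through 2025-12-05, 2025-12-16 through 2025-12-19, 2025-12-27 through 2026-01-01.
Complement within 2025-12-09 through 2025-12-25: 2025-12-09 through 2025-12-15, 2025-12-20 through 2025-12-25.

2025-12-09 through 2025-12-15, 2025-12-20 through 2025-12-25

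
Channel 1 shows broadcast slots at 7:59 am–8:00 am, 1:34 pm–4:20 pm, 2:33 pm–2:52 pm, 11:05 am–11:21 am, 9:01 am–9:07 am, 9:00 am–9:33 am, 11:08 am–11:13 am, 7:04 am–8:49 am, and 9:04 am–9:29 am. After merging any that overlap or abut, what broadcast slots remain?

7:04 am-8:49 am, 9:00 am-9:33 am, 11:05 am-11:21 am, 1:34 pm-4:20 pm

Sort by start: 7:04 am-8:49 am, 7:59 am-8:00 am, 9:00 am-9:33 am, 9:01 am-9:07 am, 9:04 am-9:29 am, 11:05 am-11:21 am, 11:08 am-11:13 am, 1:34 pm-4:20 pm, 2:33 pm-2:52 pm.
7:59 am-8:00 am overlaps/touches 7:04 am-8:49 am → extend to 7:04 am-8:49 am.
9:00 am-9:33 am is disjoint → start new block.
9:01 am-9:07 am overlaps/touches 9:00 am-9:33 am → extend to 9:00 am-9:33 am.
9:04 am-9:29 am overlaps/touches 9:00 am-9:33 am → extend to 9:00 am-9:33 am.
11:05 am-11:21 am is disjoint → start new block.
11:08 am-11:13 am overlaps/touches 11:05 am-11:21 am → extend to 11:05 am-11:21 am.
1:34 pm-4:20 pm is disjoint → start new block.
2:33 pm-2:52 pm overlaps/touches 1:34 pm-4:20 pm → extend to 1:34 pm-4:20 pm.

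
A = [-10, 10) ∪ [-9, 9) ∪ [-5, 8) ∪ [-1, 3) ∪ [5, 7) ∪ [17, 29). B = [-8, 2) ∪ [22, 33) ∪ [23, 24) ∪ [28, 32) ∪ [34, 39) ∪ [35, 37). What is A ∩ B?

A, merged: [-10, 10), [17, 29).
B, merged: [-8, 2), [22, 33), [34, 39).
[-10, 10) overlaps B on [-8, 2).
[17, 29) overlaps B on [22, 29).

[-8, 2) ∪ [22, 29)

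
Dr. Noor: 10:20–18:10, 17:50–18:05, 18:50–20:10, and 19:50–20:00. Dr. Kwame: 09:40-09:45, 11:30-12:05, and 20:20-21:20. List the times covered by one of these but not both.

09:40–09:45, 10:20–11:30, 12:05–18:10, 18:50–20:10, 20:20–21:20

First set merges to 10:20–18:10, 18:50–20:10.
A \ B = 10:20–11:30, 12:05–18:10, 18:50–20:10.
B \ A = 09:40–09:45, 20:20–21:20.
Union of the two gives the symmetric difference.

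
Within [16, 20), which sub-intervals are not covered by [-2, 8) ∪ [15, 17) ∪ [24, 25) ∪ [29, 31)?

[17, 20)

The merged coverage is [-2, 8), [15, 17), [24, 25), [29, 31).
Complement within [16, 20): [17, 20).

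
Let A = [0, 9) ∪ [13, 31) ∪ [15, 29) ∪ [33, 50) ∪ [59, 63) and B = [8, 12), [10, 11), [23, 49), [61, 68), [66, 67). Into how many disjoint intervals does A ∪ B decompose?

3

Merge the first list: [0, 9), [13, 31), [33, 50), [59, 63).
Merge the second list: [8, 12), [23, 49), [61, 68).
A ∪ B = [0, 12), [13, 50), [59, 68).
That is 3 disjoint pieces.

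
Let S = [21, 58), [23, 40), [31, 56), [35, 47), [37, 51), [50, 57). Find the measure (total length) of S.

37

Merged: [21, 58).
Length: 37.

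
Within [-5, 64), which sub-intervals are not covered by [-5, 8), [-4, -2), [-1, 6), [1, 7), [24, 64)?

[8, 24)

After merging, the occupied span is [-5, 8), [24, 64).
Uncovered inside [-5, 64): [8, 24).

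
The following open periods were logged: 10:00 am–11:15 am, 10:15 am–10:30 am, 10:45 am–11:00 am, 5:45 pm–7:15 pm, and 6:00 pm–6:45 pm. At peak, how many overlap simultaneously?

Walk the sorted start/end points keeping a running depth.
The depth first hits 2 at 10:15 am.

2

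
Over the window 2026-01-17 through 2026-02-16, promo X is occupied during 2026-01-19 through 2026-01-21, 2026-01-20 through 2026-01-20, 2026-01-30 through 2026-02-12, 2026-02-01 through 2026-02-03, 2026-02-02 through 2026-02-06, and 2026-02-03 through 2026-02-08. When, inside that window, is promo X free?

2026-01-17 through 2026-01-18, 2026-01-22 through 2026-01-29, 2026-02-13 through 2026-02-16

Covered (merged): 2026-01-19 through 2026-01-21, 2026-01-30 through 2026-02-12.
Uncovered inside 2026-01-17 through 2026-02-16: 2026-01-17 through 2026-01-18, 2026-01-22 through 2026-01-29, 2026-02-13 through 2026-02-16.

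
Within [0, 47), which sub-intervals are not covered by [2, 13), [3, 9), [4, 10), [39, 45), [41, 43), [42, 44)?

The merged coverage is [2, 13), [39, 45).
Gaps within [0, 47): [0, 2), [13, 39), [45, 47).

[0, 2) ∪ [13, 39) ∪ [45, 47)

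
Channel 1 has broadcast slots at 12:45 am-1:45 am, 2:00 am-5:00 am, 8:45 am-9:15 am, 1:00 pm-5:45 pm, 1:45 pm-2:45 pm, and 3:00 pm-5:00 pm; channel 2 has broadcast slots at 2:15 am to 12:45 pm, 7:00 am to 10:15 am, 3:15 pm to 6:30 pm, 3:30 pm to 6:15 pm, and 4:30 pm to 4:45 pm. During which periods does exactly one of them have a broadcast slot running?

12:45 am–1:45 am, 2:00 am–2:15 am, 5:00 am–8:45 am, 9:15 am–12:45 pm, 1:00 pm–3:15 pm, 5:45 pm–6:30 pm

Merge the first list: 12:45 am–1:45 am, 2:00 am–5:00 am, 8:45 am–9:15 am, 1:00 pm–5:45 pm.
Merge the second list: 2:15 am–12:45 pm, 3:15 pm–6:30 pm.
A but not B: 12:45 am–1:45 am, 2:00 am–2:15 am, 1:00 pm–3:15 pm.
B but not A: 5:00 am–8:45 am, 9:15 am–12:45 pm, 5:45 pm–6:30 pm.
Combining gives A △ B.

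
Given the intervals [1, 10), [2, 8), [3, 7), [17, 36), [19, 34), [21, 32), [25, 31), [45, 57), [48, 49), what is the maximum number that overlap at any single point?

At 25, 4 of the intervals are simultaneously active.
No point has more.

4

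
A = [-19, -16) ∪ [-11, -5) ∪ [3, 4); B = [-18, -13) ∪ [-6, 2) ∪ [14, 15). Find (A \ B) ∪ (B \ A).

[-19, -18) ∪ [-16, -13) ∪ [-11, -6) ∪ [-5, 2) ∪ [3, 4) ∪ [14, 15)

A but not B: [-19, -18), [-11, -6), [3, 4).
B but not A: [-16, -13), [-5, 2), [14, 15).
Combining gives A △ B.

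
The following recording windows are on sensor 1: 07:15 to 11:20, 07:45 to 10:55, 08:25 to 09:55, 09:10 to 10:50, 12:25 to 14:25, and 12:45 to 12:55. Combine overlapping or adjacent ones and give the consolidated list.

07:45-10:55 overlaps/touches 07:15-11:20 → extend to 07:15-11:20.
08:25-09:55 overlaps/touches 07:15-11:20 → extend to 07:15-11:20.
09:10-10:50 overlaps/touches 07:15-11:20 → extend to 07:15-11:20.
12:25-14:25 is disjoint → start new block.
12:45-12:55 overlaps/touches 12:25-14:25 → extend to 12:25-14:25.

07:15-11:20, 12:25-14:25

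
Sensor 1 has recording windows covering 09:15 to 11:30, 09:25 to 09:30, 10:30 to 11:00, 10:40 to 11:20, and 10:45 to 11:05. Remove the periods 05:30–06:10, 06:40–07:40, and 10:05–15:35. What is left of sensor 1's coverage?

Merge the first list: 09:15–11:30.
09:15–11:30 with B removed leaves 09:15–10:05.

09:15–10:05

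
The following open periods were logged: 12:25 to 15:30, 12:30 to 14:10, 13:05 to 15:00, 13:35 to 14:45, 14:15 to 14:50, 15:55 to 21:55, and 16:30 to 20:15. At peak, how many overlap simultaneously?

At 13:35, 4 of the intervals are simultaneously active.
No point has more.

4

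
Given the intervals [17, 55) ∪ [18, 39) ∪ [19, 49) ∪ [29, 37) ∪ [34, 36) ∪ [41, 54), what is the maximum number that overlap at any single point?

At 34, 5 of the intervals are simultaneously active.
No point has more.

5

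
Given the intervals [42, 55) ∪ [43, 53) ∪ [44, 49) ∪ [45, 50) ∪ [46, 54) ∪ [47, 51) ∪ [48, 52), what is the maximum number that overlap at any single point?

Walk the sorted start/end points keeping a running depth.
The depth first hits 7 at 48.

7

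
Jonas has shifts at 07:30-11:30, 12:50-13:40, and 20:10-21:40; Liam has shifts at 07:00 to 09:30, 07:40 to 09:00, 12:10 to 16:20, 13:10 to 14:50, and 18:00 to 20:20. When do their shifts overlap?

07:30–09:30, 12:50–13:40, 20:10–20:20

B, merged: 07:00–09:30, 12:10–16:20, 18:00–20:20.
07:30–11:30 meets the second set on 07:30–09:30.
12:50–13:40 meets the second set on 12:50–13:40.
20:10–21:40 meets the second set on 20:10–20:20.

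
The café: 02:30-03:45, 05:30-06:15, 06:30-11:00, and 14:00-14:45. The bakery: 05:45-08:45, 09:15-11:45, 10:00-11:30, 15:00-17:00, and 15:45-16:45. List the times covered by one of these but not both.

Merge the second list: 05:45–08:45, 09:15–11:45, 15:00–17:00.
A but not B: 02:30–03:45, 05:30–05:45, 08:45–09:15, 14:00–14:45.
B but not A: 06:15–06:30, 11:00–11:45, 15:00–17:00.
Combining gives A △ B.

02:30–03:45, 05:30–05:45, 06:15–06:30, 08:45–09:15, 11:00–11:45, 14:00–14:45, 15:00–17:00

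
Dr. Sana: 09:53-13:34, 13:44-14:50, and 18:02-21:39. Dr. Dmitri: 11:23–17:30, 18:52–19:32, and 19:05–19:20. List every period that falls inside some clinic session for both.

Second set merges to 11:23–17:30, 18:52–19:32.
09:53–13:34 overlaps B on 11:23–13:34.
13:44–14:50 overlaps B on 13:44–14:50.
18:02–21:39 overlaps B on 18:52–19:32.

11:23–13:34, 13:44–14:50, 18:52–19:32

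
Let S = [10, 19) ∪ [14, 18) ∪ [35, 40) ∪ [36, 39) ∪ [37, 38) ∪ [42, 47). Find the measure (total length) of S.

19

Merged: [10, 19), [35, 40), [42, 47).
Lengths: 9 + 5 + 5 = 19.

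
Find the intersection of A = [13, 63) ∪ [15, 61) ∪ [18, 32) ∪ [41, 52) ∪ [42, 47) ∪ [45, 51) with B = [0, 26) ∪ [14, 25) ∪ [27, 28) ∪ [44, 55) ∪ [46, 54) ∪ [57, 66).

[13, 26) ∪ [27, 28) ∪ [44, 55) ∪ [57, 63)

A, merged: [13, 63).
B, merged: [0, 26), [27, 28), [44, 55), [57, 66).
[13, 63) ∩ B → [13, 26), [27, 28), [44, 55), [57, 63).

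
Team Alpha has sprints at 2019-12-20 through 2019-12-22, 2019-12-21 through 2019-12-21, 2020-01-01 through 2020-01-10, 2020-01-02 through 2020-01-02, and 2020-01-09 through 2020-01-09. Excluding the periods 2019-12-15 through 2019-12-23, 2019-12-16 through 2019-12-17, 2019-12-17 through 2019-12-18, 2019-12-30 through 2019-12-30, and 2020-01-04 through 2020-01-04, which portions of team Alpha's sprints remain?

2020-01-01 through 2020-01-03, 2020-01-05 through 2020-01-10

Merge the first list: 2019-12-20 through 2019-12-22, 2020-01-01 through 2020-01-10.
Merge the second list: 2019-12-15 through 2019-12-23, 2019-12-30 through 2019-12-30, 2020-01-04 through 2020-01-04.
2019-12-20 through 2019-12-22 lies entirely inside B → drops out.
2020-01-01 through 2020-01-10 with B removed leaves 2020-01-01 through 2020-01-03, 2020-01-05 through 2020-01-10.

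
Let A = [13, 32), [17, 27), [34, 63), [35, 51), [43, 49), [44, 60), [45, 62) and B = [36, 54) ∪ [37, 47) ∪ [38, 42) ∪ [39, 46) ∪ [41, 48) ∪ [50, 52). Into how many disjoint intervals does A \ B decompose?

A, merged: [13, 32), [34, 63).
B, merged: [36, 54).
A \ B = [13, 32), [34, 36), [54, 63).
That is 3 disjoint pieces.

3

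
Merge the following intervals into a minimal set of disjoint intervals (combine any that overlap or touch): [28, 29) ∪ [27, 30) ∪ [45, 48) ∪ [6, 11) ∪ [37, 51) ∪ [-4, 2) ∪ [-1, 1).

[-4, 2) ∪ [6, 11) ∪ [27, 30) ∪ [37, 51)

Sort by start: [-4, 2), [-1, 1), [6, 11), [27, 30), [28, 29), [37, 51), [45, 48).
[-1, 1) overlaps/touches [-4, 2) → extend to [-4, 2).
[6, 11) is disjoint → start new block.
[27, 30) is disjoint → start new block.
[28, 29) overlaps/touches [27, 30) → extend to [27, 30).
[37, 51) is disjoint → start new block.
[45, 48) overlaps/touches [37, 51) → extend to [37, 51).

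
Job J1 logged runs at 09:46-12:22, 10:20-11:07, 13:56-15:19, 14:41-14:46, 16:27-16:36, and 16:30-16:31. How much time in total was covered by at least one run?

Merged: 09:46–12:22, 13:56–15:19, 16:27–16:36.
Lengths: 2 h 36 min + 1 h 23 min + 9 min = 4 h 8 min.

4 h 8 min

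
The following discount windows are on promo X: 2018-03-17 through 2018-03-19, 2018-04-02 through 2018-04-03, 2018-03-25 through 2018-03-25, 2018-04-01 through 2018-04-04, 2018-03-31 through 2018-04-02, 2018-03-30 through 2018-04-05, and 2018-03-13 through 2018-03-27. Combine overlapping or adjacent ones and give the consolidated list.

Sort by start: 2018-03-13 through 2018-03-27, 2018-03-17 through 2018-03-19, 2018-03-25 through 2018-03-25, 2018-03-30 through 2018-04-05, 2018-03-31 through 2018-04-02, 2018-04-01 through 2018-04-04, 2018-04-02 through 2018-04-03.
2018-03-17 through 2018-03-19 overlaps/touches 2018-03-13 through 2018-03-27 → extend to 2018-03-13 through 2018-03-27.
2018-03-25 through 2018-03-25 overlaps/touches 2018-03-13 through 2018-03-27 → extend to 2018-03-13 through 2018-03-27.
2018-03-30 through 2018-04-05 is disjoint → start new block.
2018-03-31 through 2018-04-02 overlaps/touches 2018-03-30 through 2018-04-05 → extend to 2018-03-30 through 2018-04-05.
2018-04-01 through 2018-04-04 overlaps/touches 2018-03-30 through 2018-04-05 → extend to 2018-03-30 through 2018-04-05.
2018-04-02 through 2018-04-03 overlaps/touches 2018-03-30 through 2018-04-05 → extend to 2018-03-30 through 2018-04-05.

2018-03-13 through 2018-03-27, 2018-03-30 through 2018-04-05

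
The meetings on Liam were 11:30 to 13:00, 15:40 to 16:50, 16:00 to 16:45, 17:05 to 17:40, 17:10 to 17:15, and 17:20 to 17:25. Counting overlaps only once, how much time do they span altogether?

3 h 15 min

Merged: 11:30–13:00, 15:40–16:50, 17:05–17:40.
Lengths: 1 h 30 min + 1 h 10 min + 35 min = 3 h 15 min.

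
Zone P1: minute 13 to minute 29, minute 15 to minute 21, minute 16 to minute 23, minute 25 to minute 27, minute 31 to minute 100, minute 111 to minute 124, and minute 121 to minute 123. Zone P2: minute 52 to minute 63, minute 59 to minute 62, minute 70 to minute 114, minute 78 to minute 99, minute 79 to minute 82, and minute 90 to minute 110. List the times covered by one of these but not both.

minute 13 to minute 29, minute 31 to minute 52, minute 63 to minute 70, minute 100 to minute 111, minute 114 to minute 124

A, merged: minute 13 to minute 29, minute 31 to minute 100, minute 111 to minute 124.
B, merged: minute 52 to minute 63, minute 70 to minute 114.
Only in the first: minute 13 to minute 29, minute 31 to minute 52, minute 63 to minute 70, minute 114 to minute 124.
Only in the second: minute 100 to minute 111.
Together these are the periods covered by exactly one.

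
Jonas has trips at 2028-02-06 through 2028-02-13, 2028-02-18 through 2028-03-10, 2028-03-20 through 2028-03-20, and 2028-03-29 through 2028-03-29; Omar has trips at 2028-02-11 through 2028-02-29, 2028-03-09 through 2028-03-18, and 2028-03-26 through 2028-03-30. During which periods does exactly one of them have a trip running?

Only in the first: 2028-02-06 through 2028-02-10, 2028-03-01 through 2028-03-08, 2028-03-20 through 2028-03-20.
Only in the second: 2028-02-14 through 2028-02-17, 2028-03-11 through 2028-03-18, 2028-03-26 through 2028-03-28, 2028-03-30 through 2028-03-30.
Together these are the periods covered by exactly one.

2028-02-06 through 2028-02-10, 2028-02-14 through 2028-02-17, 2028-03-01 through 2028-03-08, 2028-03-11 through 2028-03-18, 2028-03-20 through 2028-03-20, 2028-03-26 through 2028-03-28, 2028-03-30 through 2028-03-30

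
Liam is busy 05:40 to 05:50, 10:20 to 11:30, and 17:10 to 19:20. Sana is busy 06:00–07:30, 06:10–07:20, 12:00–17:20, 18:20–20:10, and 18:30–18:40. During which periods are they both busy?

B, merged: 06:00-07:30, 12:00-17:20, 18:20-20:10.
05:40-05:50: no overlap with the second set.
10:20-11:30: no overlap with the second set.
17:10-19:20 meets the second set on 17:10-17:20, 18:20-19:20.

17:10-17:20, 18:20-19:20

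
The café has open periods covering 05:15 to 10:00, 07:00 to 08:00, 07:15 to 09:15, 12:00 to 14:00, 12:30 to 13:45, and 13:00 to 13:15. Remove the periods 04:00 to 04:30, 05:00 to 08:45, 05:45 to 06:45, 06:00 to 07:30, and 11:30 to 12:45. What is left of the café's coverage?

First set merges to 05:15–10:00, 12:00–14:00.
Second set merges to 04:00–04:30, 05:00–08:45, 11:30–12:45.
05:15–10:00 \ B = 08:45–10:00.
12:00–14:00 \ B = 12:45–14:00.

08:45–10:00, 12:45–14:00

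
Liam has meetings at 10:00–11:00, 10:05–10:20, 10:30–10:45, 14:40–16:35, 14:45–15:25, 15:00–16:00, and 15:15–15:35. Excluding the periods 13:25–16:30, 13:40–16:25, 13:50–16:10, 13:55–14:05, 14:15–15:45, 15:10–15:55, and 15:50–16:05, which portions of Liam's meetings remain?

10:00-11:00, 16:30-16:35

Merge the first list: 10:00-11:00, 14:40-16:35.
Merge the second list: 13:25-16:30.
10:00-11:00: no B overlap → unchanged.
14:40-16:35 minus B → 16:30-16:35.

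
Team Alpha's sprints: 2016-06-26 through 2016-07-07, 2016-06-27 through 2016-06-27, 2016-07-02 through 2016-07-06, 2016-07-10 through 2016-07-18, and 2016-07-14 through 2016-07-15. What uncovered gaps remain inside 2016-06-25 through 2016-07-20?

2016-06-25 through 2016-06-25, 2016-07-08 through 2016-07-09, 2016-07-19 through 2016-07-20

The merged coverage is 2016-06-26 through 2016-07-07, 2016-07-10 through 2016-07-18.
Complement within 2016-06-25 through 2016-07-20: 2016-06-25 through 2016-06-25, 2016-07-08 through 2016-07-09, 2016-07-19 through 2016-07-20.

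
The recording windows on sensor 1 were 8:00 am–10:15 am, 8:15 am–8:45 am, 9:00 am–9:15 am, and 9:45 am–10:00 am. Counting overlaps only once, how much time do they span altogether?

Merged: 8:00 am–10:15 am.
Length: 2 h 15 min.

2 h 15 min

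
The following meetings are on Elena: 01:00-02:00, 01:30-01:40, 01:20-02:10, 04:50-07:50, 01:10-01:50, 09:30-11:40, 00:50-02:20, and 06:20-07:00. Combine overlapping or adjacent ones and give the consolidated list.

Sort by start: 00:50–02:20, 01:00–02:00, 01:10–01:50, 01:20–02:10, 01:30–01:40, 04:50–07:50, 06:20–07:00, 09:30–11:40.
01:00–02:00 overlaps/touches 00:50–02:20 → extend to 00:50–02:20.
01:10–01:50 overlaps/touches 00:50–02:20 → extend to 00:50–02:20.
01:20–02:10 overlaps/touches 00:50–02:20 → extend to 00:50–02:20.
01:30–01:40 overlaps/touches 00:50–02:20 → extend to 00:50–02:20.
04:50–07:50 is disjoint → start new block.
06:20–07:00 overlaps/touches 04:50–07:50 → extend to 04:50–07:50.
09:30–11:40 is disjoint → start new block.

00:50–02:20, 04:50–07:50, 09:30–11:40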